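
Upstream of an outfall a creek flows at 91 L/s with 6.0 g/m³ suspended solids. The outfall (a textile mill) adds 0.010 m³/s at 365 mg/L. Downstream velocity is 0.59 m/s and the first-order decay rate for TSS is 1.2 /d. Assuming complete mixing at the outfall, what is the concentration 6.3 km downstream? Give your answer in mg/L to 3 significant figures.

35.8 mg/L

91 L/s = 0.091 m³/s.
After complete mixing, C₀ = (0.01·365 + 0.091·6) / 0.101 = 41.54 mg/L.
Travel time t = 6300 m / 0.59 m/s = 1.068e+04 s = 0.1236 d.
C = 41.54·exp(−1.2·0.1236) = 41.54·0.8622 = 35.82 mg/L.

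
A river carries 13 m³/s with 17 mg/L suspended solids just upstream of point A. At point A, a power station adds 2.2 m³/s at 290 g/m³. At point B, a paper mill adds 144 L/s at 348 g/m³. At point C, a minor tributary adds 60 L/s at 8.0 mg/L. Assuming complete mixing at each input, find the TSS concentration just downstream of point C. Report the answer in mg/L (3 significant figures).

59.0 mg/L

After input A: C = (13·17 + 2.2·290) / 15.2 = 56.51 mg/L.
144 L/s = 0.144 m³/s.
After input B: C = (15.2·56.51 + 0.144·348) / 15.34 = 59.25 mg/L.
60 L/s = 0.06 m³/s.
After input C: C = (15.34·59.25 + 0.06·8) / 15.4 = 59.05 mg/L.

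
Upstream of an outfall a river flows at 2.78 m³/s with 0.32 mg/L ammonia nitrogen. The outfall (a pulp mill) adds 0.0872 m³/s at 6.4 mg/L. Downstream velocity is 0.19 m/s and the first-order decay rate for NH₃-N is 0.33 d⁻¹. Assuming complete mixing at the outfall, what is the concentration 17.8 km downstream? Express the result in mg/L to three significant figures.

After complete mixing, C₀ = (0.0872·6.4 + 2.78·0.32) / 2.867 = 0.5049 mg/L.
Travel time t = 1.78e+04 m / 0.19 m/s = 9.368e+04 s = 1.084 d.
C = 0.5049·exp(−0.33·1.084) = 0.5049·0.6992 = 0.353 mg/L.

0.353 mg/L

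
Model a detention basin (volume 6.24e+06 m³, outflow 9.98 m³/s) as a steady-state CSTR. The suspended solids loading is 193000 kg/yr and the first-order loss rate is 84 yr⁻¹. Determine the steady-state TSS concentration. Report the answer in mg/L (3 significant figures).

0.230 mg/L

Outflow Q = 9.98 m³/s × 3.156e+07 s/yr = 3.149e+08 m³/yr.
Steady-state CSTR mass balance: W = Q·C + k·V·C, so C = W/(Q + kV).
Q + kV = 3.149e+08 + 84·6.24e+06 = 8.391e+08 m³/yr.
C = 193000/8.391e+08 = 0.00023 kg/m³ = 0.23 mg/L.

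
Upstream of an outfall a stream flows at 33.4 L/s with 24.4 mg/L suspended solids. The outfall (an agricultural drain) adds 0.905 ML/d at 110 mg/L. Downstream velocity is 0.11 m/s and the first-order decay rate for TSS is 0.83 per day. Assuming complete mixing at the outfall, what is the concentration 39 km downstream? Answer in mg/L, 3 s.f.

1.49 mg/L

0.905 ML/d = 0.01047 m³/s.
33.4 L/s = 0.0334 m³/s.
After complete mixing, C₀ = (0.01047·110 + 0.0334·24.4) / 0.04387 = 44.84 mg/L.
Travel time t = 3.9e+04 m / 0.11 m/s = 3.545e+05 s = 4.104 d.
C = 44.84·exp(−0.83·4.104) = 44.84·0.03318 = 1.487 mg/L.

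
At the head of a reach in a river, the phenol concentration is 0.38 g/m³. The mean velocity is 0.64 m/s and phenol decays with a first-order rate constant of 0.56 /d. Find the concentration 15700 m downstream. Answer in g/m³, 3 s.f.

Travel time t = 15700 m / 0.64 m/s = 1.57e+04/0.64 = 2.453e+04 s = 0.2839 d.
First-order decay: C = 0.38·exp(−0.56·0.2839) = 0.38·0.853 = 0.3241 g/m³.

0.324 g/m³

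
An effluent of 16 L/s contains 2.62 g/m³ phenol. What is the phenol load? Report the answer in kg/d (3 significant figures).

3.62 kg/d

16 L/s = 0.016 m³/s.
Mass flux = Q·C = 0.016 m³/s × 2.62 g/m³ = 0.04192 g/s.
= 0.04192 g/s × 86.4 = 3.622 kg/d.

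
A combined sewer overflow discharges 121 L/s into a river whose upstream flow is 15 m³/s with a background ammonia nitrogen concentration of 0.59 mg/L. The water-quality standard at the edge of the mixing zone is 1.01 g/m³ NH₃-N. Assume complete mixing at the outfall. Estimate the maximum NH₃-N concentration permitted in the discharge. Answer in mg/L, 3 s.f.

121 L/s = 0.121 m³/s.
Mass balance: 1.01·15.12 = 0.121·Cₑ + 15·0.59.
Cₑ = (15.27 − 8.85) / 0.121 = 53.08 mg/L.

53.1 mg/L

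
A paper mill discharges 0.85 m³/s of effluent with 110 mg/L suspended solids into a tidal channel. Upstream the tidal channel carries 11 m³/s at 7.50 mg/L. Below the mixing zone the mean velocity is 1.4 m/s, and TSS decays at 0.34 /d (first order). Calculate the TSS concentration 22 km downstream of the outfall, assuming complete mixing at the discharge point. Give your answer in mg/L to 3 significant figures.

After complete mixing, C₀ = (0.85·110 + 11·7.5) / 11.85 = 14.85 mg/L.
Travel time t = 2.2e+04 m / 1.4 m/s = 1.571e+04 s = 0.1819 d.
C = 14.85·exp(−0.34·0.1819) = 14.85·0.94 = 13.96 mg/L.

14.0 mg/L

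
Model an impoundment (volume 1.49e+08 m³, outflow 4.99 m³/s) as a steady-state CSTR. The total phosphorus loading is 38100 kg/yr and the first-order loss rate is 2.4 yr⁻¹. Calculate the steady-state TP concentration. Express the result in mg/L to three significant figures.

Outflow Q = 4.99 m³/s × 3.156e+07 s/yr = 1.575e+08 m³/yr.
Steady-state CSTR mass balance: W = Q·C + k·V·C, so C = W/(Q + kV).
Q + kV = 1.575e+08 + 2.4·1.49e+08 = 5.151e+08 m³/yr.
C = 38100/5.151e+08 = 7.397e-05 kg/m³ = 0.07397 mg/L.

0.0740 mg/L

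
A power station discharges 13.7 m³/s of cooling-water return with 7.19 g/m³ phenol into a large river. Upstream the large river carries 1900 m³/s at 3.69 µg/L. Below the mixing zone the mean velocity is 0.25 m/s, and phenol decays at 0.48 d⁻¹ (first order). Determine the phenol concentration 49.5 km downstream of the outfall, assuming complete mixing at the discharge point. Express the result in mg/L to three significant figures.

3.69 µg/L = 0.00369 mg/L.
After complete mixing, C₀ = (13.7·7.19 + 1900·0.00369) / 1914 = 0.05514 mg/L.
Travel time t = 4.95e+04 m / 0.25 m/s = 1.98e+05 s = 2.292 d.
C = 0.05514·exp(−0.48·2.292) = 0.05514·0.3329 = 0.01835 mg/L.

0.0184 mg/L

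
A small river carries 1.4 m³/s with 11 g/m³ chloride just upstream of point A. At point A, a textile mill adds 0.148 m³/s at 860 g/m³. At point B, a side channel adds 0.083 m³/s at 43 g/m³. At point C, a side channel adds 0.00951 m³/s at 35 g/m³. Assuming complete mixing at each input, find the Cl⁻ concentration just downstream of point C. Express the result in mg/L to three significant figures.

After input A: C = (1.4·11 + 0.148·860) / 1.548 = 92.17 mg/L.
After input B: C = (1.548·92.17 + 0.083·43) / 1.631 = 89.67 mg/L.
After input C: C = (1.631·89.67 + 0.00951·35) / 1.641 = 89.35 mg/L.

89.4 mg/L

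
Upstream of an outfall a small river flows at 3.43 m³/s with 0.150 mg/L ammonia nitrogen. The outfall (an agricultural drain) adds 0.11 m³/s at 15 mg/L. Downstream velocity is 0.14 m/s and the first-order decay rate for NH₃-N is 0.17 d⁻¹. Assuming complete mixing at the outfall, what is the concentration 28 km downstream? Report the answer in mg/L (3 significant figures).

After complete mixing, C₀ = (0.11·15 + 3.43·0.15) / 3.54 = 0.6114 mg/L.
Travel time t = 2.8e+04 m / 0.14 m/s = 2e+05 s = 2.315 d.
C = 0.6114·exp(−0.17·2.315) = 0.6114·0.6747 = 0.4125 mg/L.

0.413 mg/L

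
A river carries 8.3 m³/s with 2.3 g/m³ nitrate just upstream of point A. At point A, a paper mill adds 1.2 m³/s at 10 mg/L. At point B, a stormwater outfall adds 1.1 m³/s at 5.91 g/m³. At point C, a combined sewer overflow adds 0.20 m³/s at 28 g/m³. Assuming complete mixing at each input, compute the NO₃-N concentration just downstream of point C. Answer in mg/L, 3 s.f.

4.00 mg/L

After input A: C = (8.3·2.3 + 1.2·10) / 9.5 = 3.273 mg/L.
After input B: C = (9.5·3.273 + 1.1·5.91) / 10.6 = 3.546 mg/L.
After input C: C = (10.6·3.546 + 0.2·28) / 10.8 = 3.999 mg/L.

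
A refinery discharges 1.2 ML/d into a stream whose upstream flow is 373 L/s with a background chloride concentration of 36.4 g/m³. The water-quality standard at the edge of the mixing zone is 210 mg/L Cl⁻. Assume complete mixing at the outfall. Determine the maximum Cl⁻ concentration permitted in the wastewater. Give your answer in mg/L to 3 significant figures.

4870 mg/L

1.2 ML/d = 0.01389 m³/s.
373 L/s = 0.373 m³/s.
Mass balance: 210·0.3869 = 0.01389·Cₑ + 0.373·36.4.
Cₑ = (81.25 − 13.58) / 0.01389 = 4872 mg/L.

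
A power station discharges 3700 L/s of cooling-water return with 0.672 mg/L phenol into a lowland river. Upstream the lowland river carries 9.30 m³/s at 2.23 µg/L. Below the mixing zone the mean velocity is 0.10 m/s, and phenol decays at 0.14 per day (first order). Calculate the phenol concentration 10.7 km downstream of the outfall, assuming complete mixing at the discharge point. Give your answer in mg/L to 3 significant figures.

0.162 mg/L

3700 L/s = 3.7 m³/s.
2.23 µg/L = 0.00223 mg/L.
After complete mixing, C₀ = (3.7·0.672 + 9.3·0.00223) / 13 = 0.1929 mg/L.
Travel time t = 1.07e+04 m / 0.10 m/s = 1.07e+05 s = 1.238 d.
C = 0.1929·exp(−0.14·1.238) = 0.1929·0.8408 = 0.1622 mg/L.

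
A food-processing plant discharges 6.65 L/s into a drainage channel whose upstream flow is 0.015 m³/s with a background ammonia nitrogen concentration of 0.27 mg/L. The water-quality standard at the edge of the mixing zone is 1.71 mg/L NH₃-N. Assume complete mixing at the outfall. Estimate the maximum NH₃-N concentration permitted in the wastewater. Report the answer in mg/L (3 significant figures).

4.96 mg/L

6.65 L/s = 0.00665 m³/s.
Mass balance: 1.71·0.02165 = 0.00665·Cₑ + 0.015·0.27.
Cₑ = (0.03702 − 0.00405) / 0.00665 = 4.958 mg/L.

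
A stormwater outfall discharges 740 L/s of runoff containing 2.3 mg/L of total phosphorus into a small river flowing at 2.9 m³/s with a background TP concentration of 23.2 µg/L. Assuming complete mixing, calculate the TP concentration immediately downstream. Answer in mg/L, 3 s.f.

0.486 mg/L

740 L/s = 0.74 m³/s.
23.2 µg/L = 0.0232 mg/L.
Flow-weighted mixing gives C = (0.74·2.3 + 2.9·0.0232) / (0.74 + 2.9) = 1.769/3.64 = 0.4861 mg/L.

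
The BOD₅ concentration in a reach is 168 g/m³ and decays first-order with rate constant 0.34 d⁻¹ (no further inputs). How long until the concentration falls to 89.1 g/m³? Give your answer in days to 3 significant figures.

t = ln(C₀/C)/k = ln(168/89.1)/0.34 = 0.6342/0.34 = 1.865 d.

1.87 d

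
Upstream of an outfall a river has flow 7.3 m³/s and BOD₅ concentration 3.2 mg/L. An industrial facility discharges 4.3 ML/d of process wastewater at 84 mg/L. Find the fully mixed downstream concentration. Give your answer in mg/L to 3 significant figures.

4.3 ML/d = 0.04977 m³/s.
By mass balance at complete mixing, C = (0.04977·84 + 7.3·3.2) / (0.04977 + 7.3) = 27.54/7.35 = 3.747 mg/L.

3.75 mg/L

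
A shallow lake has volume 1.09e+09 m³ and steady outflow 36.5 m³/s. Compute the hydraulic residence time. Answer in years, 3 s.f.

Q = 36.5 m³/s × 3.156e+07 s/yr = 1.152e+09 m³/yr.
Hydraulic residence time τ = V/Q = 1.09e+09/1.152e+09 = 0.9463 yr.

0.946 yr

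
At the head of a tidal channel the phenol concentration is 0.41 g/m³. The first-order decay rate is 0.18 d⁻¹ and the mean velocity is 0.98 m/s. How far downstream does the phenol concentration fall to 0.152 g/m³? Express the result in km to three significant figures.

From C = C₀·e^(−kt), t = ln(C₀/C)/k = ln(0.41/0.152)/0.18 = 0.9923/0.18 = 5.513 d.
Distance = v·t = 0.98 m/s × 4.763e+05 s = 4.668e+05 m = 466.8 km.

467 km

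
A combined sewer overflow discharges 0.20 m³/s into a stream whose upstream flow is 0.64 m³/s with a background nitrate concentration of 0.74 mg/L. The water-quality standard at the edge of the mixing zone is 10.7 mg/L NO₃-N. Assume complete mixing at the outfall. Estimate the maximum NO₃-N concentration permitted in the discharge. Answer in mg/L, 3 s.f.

42.6 mg/L

Mass balance: 10.7·0.84 = 0.2·Cₑ + 0.64·0.74.
Cₑ = (8.988 − 0.4736) / 0.2 = 42.57 mg/L.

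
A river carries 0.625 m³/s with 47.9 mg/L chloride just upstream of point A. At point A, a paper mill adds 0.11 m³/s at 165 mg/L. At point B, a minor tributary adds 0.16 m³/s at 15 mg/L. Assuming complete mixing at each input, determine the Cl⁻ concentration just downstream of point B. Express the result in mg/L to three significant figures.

56.4 mg/L

After input A: C = (0.625·47.9 + 0.11·165) / 0.735 = 65.43 mg/L.
After input B: C = (0.735·65.43 + 0.16·15) / 0.895 = 56.41 mg/L.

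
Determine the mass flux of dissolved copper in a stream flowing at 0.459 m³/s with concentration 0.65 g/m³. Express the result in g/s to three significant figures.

Mass flux = Q·C = 0.459 m³/s × 0.65 g/m³ = 0.2984 g/s.

0.298 g/s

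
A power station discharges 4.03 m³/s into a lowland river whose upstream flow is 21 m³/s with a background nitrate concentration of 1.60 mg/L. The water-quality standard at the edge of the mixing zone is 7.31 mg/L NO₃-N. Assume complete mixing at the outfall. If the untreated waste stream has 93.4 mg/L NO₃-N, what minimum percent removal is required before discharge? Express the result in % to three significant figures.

60.3 %

Mass balance: 7.31·25.03 = 4.03·Cₑ + 21·1.6.
Cₑ = (183 − 33.6) / 4.03 = 37.06 mg/L.
Required removal = 1 − 37.06/93.4 = 60.32 %.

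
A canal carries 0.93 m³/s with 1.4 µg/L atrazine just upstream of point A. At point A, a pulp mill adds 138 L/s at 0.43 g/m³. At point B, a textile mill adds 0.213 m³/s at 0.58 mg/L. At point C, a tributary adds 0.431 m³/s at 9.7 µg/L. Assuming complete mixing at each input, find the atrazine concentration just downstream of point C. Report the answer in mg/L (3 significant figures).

0.110 mg/L

1.4 µg/L = 0.0014 mg/L.
138 L/s = 0.138 m³/s.
After input A: C = (0.93·0.0014 + 0.138·0.43) / 1.068 = 0.05678 mg/L.
After input B: C = (1.068·0.05678 + 0.213·0.58) / 1.281 = 0.1438 mg/L.
9.7 µg/L = 0.0097 mg/L.
After input C: C = (1.281·0.1438 + 0.431·0.0097) / 1.712 = 0.11 mg/L.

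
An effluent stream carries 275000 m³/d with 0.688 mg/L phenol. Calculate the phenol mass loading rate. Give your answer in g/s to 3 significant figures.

275000 m³/d = 3.183 m³/s.
Mass flux = Q·C = 3.183 m³/s × 0.688 g/m³ = 2.19 g/s.

2.19 g/s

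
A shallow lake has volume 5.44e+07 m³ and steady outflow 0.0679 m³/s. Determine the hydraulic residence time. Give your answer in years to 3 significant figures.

Q = 0.0679 m³/s × 3.156e+07 s/yr = 2.143e+06 m³/yr.
Hydraulic residence time τ = V/Q = 5.44e+07/2.143e+06 = 25.39 yr.

25.4 yr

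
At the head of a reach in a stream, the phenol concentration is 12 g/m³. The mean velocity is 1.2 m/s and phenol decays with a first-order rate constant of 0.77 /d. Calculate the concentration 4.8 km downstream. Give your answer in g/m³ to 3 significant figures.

Travel time t = 4.8 km / 1.2 m/s = 4800/1.2 = 4000 s = 0.0463 d.
First-order decay: C = 12·exp(−0.77·0.0463) = 12·0.965 = 11.58 g/m³.

11.6 g/m³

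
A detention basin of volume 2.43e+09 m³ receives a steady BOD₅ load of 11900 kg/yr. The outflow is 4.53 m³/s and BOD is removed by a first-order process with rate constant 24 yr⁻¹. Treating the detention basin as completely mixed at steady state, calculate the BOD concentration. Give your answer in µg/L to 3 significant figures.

0.204 µg/L

Outflow Q = 4.53 m³/s × 3.156e+07 s/yr = 1.43e+08 m³/yr.
Steady-state CSTR mass balance: W = Q·C + k·V·C, so C = W/(Q + kV).
Q + kV = 1.43e+08 + 24·2.43e+09 = 5.846e+10 m³/yr.
C = 11900/5.846e+10 = 2.035e-07 kg/m³ = 0.0002035 mg/L = 0.2035 µg/L.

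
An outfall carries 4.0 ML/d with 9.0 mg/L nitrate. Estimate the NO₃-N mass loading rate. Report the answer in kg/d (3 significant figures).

36.0 kg/d

4.0 ML/d = 0.0463 m³/s.
Mass flux = Q·C = 0.0463 m³/s × 9 g/m³ = 0.4167 g/s.
= 0.4167 g/s × 86.4 = 36 kg/d.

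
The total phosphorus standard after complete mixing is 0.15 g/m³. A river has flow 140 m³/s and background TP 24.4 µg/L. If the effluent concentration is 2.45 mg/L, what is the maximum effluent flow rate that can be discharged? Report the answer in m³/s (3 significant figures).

7.65 m³/s

24.4 µg/L = 0.0244 mg/L.
Mass balance at complete mixing: C_std·(Q_w + Q_r) = Q_w·C_e + Q_r·C_b.
Rearranging, Q_w = Q_r·(C_std − C_b)/(C_e − C_std) = 140·(0.15 − 0.0244) / (2.45 − 0.15) = 7.645 m³/s.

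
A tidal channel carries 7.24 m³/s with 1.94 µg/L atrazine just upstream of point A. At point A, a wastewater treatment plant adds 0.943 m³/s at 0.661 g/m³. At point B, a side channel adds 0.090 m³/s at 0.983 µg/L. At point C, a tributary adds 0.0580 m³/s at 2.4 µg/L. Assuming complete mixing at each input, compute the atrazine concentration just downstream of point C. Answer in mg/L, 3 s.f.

1.94 µg/L = 0.00194 mg/L.
After input A: C = (7.24·0.00194 + 0.943·0.661) / 8.183 = 0.07789 mg/L.
0.983 µg/L = 0.000983 mg/L.
After input B: C = (8.183·0.07789 + 0.09·0.000983) / 8.273 = 0.07705 mg/L.
2.4 µg/L = 0.0024 mg/L.
After input C: C = (8.273·0.07705 + 0.058·0.0024) / 8.331 = 0.07653 mg/L.

0.0765 mg/L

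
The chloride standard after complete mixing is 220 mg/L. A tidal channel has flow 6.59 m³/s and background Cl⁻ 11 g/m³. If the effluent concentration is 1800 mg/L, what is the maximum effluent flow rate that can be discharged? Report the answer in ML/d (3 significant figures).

75.3 ML/d

Mass balance at complete mixing: C_std·(Q_w + Q_r) = Q_w·C_e + Q_r·C_b.
Rearranging, Q_w = Q_r·(C_std − C_b)/(C_e − C_std) = 6.59·(220 − 11) / (1800 − 220) = 0.8717 m³/s.
= 75.32 ML/d.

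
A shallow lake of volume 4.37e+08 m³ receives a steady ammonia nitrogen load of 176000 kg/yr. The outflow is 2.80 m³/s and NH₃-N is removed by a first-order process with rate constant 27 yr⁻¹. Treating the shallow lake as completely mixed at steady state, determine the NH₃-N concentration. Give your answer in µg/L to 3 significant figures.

14.8 µg/L

Outflow Q = 2.80 m³/s × 3.156e+07 s/yr = 8.836e+07 m³/yr.
Steady-state CSTR mass balance: W = Q·C + k·V·C, so C = W/(Q + kV).
Q + kV = 8.836e+07 + 27·4.37e+08 = 1.189e+10 m³/yr.
C = 176000/1.189e+10 = 1.481e-05 kg/m³ = 0.01481 mg/L = 14.81 µg/L.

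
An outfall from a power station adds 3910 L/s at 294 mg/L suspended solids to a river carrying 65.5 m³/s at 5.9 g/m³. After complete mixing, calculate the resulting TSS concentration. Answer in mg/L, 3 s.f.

22.1 mg/L

3910 L/s = 3.91 m³/s.
By mass balance at complete mixing, C = (3.91·294 + 65.5·5.9) / (3.91 + 65.5) = 1536/69.41 = 22.13 mg/L.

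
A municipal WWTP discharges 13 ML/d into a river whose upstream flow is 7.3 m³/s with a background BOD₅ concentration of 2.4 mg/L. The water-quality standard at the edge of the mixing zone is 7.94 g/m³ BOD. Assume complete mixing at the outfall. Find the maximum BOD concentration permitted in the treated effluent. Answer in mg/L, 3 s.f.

13 ML/d = 0.1505 m³/s.
Mass balance: 7.94·7.45 = 0.1505·Cₑ + 7.3·2.4.
Cₑ = (59.16 − 17.52) / 0.1505 = 276.7 mg/L.

277 mg/L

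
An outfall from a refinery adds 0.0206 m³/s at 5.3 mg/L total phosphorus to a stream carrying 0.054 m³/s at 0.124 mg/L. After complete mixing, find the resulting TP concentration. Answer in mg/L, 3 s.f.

Flow-weighted mixing gives C = (0.0206·5.3 + 0.054·0.124) / (0.0206 + 0.054) = 0.1159/0.0746 = 1.553 mg/L.

1.55 mg/L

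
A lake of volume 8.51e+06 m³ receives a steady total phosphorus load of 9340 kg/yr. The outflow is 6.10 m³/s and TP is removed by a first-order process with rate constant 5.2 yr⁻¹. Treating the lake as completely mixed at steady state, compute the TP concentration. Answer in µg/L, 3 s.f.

39.5 µg/L

Outflow Q = 6.10 m³/s × 3.156e+07 s/yr = 1.925e+08 m³/yr.
Steady-state CSTR mass balance: W = Q·C + k·V·C, so C = W/(Q + kV).
Q + kV = 1.925e+08 + 5.2·8.51e+06 = 2.368e+08 m³/yr.
C = 9340/2.368e+08 = 3.945e-05 kg/m³ = 0.03945 mg/L = 39.45 µg/L.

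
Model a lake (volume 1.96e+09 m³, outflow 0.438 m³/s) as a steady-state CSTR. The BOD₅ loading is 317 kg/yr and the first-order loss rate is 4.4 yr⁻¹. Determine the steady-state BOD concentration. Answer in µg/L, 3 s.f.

Outflow Q = 0.438 m³/s × 3.156e+07 s/yr = 1.382e+07 m³/yr.
Steady-state CSTR mass balance: W = Q·C + k·V·C, so C = W/(Q + kV).
Q + kV = 1.382e+07 + 4.4·1.96e+09 = 8.638e+09 m³/yr.
C = 317/8.638e+09 = 3.67e-08 kg/m³ = 3.67e-05 mg/L = 0.0367 µg/L.

0.0367 µg/L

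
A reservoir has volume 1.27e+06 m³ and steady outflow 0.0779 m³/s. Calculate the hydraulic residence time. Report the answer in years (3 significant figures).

0.517 yr

Q = 0.0779 m³/s × 3.156e+07 s/yr = 2.458e+06 m³/yr.
Hydraulic residence time τ = V/Q = 1.27e+06/2.458e+06 = 0.5166 yr.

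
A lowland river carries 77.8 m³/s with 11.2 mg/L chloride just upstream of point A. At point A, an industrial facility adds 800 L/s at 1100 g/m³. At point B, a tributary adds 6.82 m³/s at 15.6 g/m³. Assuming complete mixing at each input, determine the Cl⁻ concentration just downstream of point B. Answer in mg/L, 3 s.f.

21.7 mg/L

800 L/s = 0.8 m³/s.
After input A: C = (77.8·11.2 + 0.8·1100) / 78.6 = 22.28 mg/L.
After input B: C = (78.6·22.28 + 6.82·15.6) / 85.42 = 21.75 mg/L.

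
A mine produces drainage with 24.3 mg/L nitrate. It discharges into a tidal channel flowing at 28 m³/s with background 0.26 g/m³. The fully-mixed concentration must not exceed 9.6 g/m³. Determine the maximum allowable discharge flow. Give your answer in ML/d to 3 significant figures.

1540 ML/d

Mass balance at complete mixing: C_std·(Q_w + Q_r) = Q_w·C_e + Q_r·C_b.
Rearranging, Q_w = Q_r·(C_std − C_b)/(C_e − C_std) = 28·(9.6 − 0.26) / (24.3 − 9.6) = 17.79 m³/s.
= 1537 ML/d.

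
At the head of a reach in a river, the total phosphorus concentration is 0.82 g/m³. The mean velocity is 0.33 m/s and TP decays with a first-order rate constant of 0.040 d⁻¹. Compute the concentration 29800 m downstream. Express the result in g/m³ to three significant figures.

Travel time t = 29800 m / 0.33 m/s = 2.98e+04/0.33 = 9.03e+04 s = 1.045 d.
First-order decay: C = 0.82·exp(−0.040·1.045) = 0.82·0.9591 = 0.7864 g/m³.

0.786 g/m³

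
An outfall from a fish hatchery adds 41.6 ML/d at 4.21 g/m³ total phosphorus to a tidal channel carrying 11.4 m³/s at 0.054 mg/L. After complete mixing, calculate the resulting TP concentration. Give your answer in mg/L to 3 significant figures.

0.222 mg/L

41.6 ML/d = 0.4815 m³/s.
Conservation of mass across the mixing zone: C = (0.4815·4.21 + 11.4·0.054) / (0.4815 + 11.4) = 2.643/11.88 = 0.2224 mg/L.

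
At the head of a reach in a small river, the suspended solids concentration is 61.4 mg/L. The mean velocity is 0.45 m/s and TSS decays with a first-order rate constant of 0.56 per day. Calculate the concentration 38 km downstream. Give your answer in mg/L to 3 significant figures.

35.5 mg/L

Travel time t = 38 km / 0.45 m/s = 3.8e+04/0.45 = 8.444e+04 s = 0.9774 d.
First-order decay: C = 61.4·exp(−0.56·0.9774) = 61.4·0.5785 = 35.52 mg/L.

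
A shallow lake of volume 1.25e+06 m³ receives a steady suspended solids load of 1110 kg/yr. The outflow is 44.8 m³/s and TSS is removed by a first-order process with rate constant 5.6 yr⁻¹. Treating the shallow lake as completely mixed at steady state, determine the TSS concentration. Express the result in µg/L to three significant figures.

0.781 µg/L

Outflow Q = 44.8 m³/s × 3.156e+07 s/yr = 1.414e+09 m³/yr.
Steady-state CSTR mass balance: W = Q·C + k·V·C, so C = W/(Q + kV).
Q + kV = 1.414e+09 + 5.6·1.25e+06 = 1.421e+09 m³/yr.
C = 1110/1.421e+09 = 7.813e-07 kg/m³ = 0.0007813 mg/L = 0.7813 µg/L.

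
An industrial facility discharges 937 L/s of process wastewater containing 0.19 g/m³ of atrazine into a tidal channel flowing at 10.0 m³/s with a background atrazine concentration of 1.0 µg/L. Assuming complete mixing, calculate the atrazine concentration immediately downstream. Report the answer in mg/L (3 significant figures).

937 L/s = 0.937 m³/s.
1.0 µg/L = 0.001 mg/L.
By mass balance at complete mixing, C = (0.937·0.19 + 10·0.001) / (0.937 + 10) = 0.188/10.94 = 0.01719 mg/L.

0.0172 mg/L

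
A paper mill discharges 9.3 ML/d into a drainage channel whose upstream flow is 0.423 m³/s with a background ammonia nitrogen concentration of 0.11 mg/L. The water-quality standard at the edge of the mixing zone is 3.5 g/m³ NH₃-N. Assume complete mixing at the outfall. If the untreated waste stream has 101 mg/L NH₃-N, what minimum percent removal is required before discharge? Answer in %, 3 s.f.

9.3 ML/d = 0.1076 m³/s.
Mass balance: 3.5·0.5306 = 0.1076·Cₑ + 0.423·0.11.
Cₑ = (1.857 − 0.04653) / 0.1076 = 16.82 mg/L.
Required removal = 1 − 16.82/101 = 83.34 %.

83.3 %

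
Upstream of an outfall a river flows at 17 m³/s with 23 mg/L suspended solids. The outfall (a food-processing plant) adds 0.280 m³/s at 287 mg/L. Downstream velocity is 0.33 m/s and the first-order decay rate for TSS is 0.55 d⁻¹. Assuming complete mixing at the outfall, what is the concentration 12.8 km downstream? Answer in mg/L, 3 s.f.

After complete mixing, C₀ = (0.28·287 + 17·23) / 17.28 = 27.28 mg/L.
Travel time t = 1.28e+04 m / 0.33 m/s = 3.879e+04 s = 0.4489 d.
C = 27.28·exp(−0.55·0.4489) = 27.28·0.7812 = 21.31 mg/L.

21.3 mg/L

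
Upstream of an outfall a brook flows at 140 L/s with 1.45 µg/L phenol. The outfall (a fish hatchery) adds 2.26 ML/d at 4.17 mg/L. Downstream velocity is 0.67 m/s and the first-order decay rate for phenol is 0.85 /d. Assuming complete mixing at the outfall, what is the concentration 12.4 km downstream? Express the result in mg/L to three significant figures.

2.26 ML/d = 0.02616 m³/s.
140 L/s = 0.14 m³/s.
1.45 µg/L = 0.00145 mg/L.
After complete mixing, C₀ = (0.02616·4.17 + 0.14·0.00145) / 0.1662 = 0.6577 mg/L.
Travel time t = 1.24e+04 m / 0.67 m/s = 1.851e+04 s = 0.2142 d.
C = 0.6577·exp(−0.85·0.2142) = 0.6577·0.8335 = 0.5482 mg/L.

0.548 mg/L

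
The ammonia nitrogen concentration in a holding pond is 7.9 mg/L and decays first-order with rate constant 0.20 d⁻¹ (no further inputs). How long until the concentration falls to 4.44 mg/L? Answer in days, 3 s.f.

t = ln(C₀/C)/k = ln(7.9/4.44)/0.20 = 0.5762/0.20 = 2.881 d.

2.88 d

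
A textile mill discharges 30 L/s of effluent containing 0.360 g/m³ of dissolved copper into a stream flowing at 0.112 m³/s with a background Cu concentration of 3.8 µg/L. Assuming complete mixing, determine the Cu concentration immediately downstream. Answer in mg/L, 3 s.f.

0.0791 mg/L

30 L/s = 0.03 m³/s.
3.8 µg/L = 0.0038 mg/L.
Conservation of mass across the mixing zone: C = (0.03·0.36 + 0.112·0.0038) / (0.03 + 0.112) = 0.01123/0.142 = 0.07905 mg/L.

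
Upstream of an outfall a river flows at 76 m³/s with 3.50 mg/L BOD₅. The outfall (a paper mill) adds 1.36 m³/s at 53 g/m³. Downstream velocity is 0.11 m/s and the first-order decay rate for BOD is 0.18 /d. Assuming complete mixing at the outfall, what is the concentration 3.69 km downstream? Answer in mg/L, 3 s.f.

After complete mixing, C₀ = (1.36·53 + 76·3.5) / 77.36 = 4.37 mg/L.
Travel time t = 3690 m / 0.11 m/s = 3.355e+04 s = 0.3883 d.
C = 4.37·exp(−0.18·0.3883) = 4.37·0.9325 = 4.075 mg/L.

4.08 mg/L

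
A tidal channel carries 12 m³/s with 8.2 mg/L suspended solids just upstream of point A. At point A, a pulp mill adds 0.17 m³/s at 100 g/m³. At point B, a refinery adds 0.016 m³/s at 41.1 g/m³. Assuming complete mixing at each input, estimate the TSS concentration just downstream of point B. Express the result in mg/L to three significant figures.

After input A: C = (12·8.2 + 0.17·100) / 12.17 = 9.482 mg/L.
After input B: C = (12.17·9.482 + 0.016·41.1) / 12.19 = 9.524 mg/L.

9.52 mg/L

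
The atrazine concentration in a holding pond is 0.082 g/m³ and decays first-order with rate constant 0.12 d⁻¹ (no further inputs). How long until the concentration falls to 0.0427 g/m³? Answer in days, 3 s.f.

5.44 d

t = ln(C₀/C)/k = ln(0.082/0.0427)/0.12 = 0.6525/0.12 = 5.438 d.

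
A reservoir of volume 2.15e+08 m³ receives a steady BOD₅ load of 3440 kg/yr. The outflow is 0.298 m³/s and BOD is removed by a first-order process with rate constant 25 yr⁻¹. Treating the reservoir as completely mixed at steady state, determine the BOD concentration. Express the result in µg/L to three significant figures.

Outflow Q = 0.298 m³/s × 3.156e+07 s/yr = 9.404e+06 m³/yr.
Steady-state CSTR mass balance: W = Q·C + k·V·C, so C = W/(Q + kV).
Q + kV = 9.404e+06 + 25·2.15e+08 = 5.384e+09 m³/yr.
C = 3440/5.384e+09 = 6.389e-07 kg/m³ = 0.0006389 mg/L = 0.6389 µg/L.

0.639 µg/L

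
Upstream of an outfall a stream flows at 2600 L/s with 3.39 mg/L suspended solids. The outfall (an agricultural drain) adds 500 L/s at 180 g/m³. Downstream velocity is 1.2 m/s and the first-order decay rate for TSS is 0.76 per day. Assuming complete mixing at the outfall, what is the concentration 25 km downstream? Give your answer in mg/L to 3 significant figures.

26.5 mg/L

500 L/s = 0.5 m³/s.
2600 L/s = 2.6 m³/s.
After complete mixing, C₀ = (0.5·180 + 2.6·3.39) / 3.1 = 31.88 mg/L.
Travel time t = 2.5e+04 m / 1.2 m/s = 2.083e+04 s = 0.2411 d.
C = 31.88·exp(−0.76·0.2411) = 31.88·0.8326 = 26.54 mg/L.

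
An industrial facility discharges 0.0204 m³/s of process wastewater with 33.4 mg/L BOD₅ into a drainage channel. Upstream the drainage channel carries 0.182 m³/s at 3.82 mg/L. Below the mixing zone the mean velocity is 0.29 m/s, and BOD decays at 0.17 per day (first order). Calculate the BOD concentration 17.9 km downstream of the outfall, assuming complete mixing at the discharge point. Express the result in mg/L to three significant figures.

6.02 mg/L

After complete mixing, C₀ = (0.0204·33.4 + 0.182·3.82) / 0.2024 = 6.801 mg/L.
Travel time t = 1.79e+04 m / 0.29 m/s = 6.172e+04 s = 0.7144 d.
C = 6.801·exp(−0.17·0.7144) = 6.801·0.8856 = 6.024 mg/L.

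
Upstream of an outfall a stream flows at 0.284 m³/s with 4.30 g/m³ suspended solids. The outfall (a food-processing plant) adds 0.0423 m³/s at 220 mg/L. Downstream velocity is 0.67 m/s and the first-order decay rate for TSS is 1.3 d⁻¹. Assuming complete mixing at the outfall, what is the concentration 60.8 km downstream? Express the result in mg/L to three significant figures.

8.24 mg/L

After complete mixing, C₀ = (0.0423·220 + 0.284·4.3) / 0.3263 = 32.26 mg/L.
Travel time t = 6.08e+04 m / 0.67 m/s = 9.075e+04 s = 1.05 d.
C = 32.26·exp(−1.3·1.05) = 32.26·0.2553 = 8.236 mg/L.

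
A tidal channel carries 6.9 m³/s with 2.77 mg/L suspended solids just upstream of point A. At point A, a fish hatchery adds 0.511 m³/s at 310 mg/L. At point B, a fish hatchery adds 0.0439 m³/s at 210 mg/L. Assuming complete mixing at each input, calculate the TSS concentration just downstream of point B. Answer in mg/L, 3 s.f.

25.0 mg/L

After input A: C = (6.9·2.77 + 0.511·310) / 7.411 = 23.95 mg/L.
After input B: C = (7.411·23.95 + 0.0439·210) / 7.455 = 25.05 mg/L.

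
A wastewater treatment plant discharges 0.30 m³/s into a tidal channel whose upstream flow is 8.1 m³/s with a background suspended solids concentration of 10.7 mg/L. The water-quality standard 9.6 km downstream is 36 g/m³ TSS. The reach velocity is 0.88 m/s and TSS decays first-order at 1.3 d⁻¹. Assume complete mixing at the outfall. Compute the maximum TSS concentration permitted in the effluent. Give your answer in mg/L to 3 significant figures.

Travel time to the compliance point: t = 9600/0.88 = 1.091e+04 s = 0.1263 d; decay factor exp(−1.3·0.1263) = 0.8486.
So the concentration just after mixing may be at most 36/0.8486 = 42.42 mg/L.
Mass balance: 42.42·8.4 = 0.3·Cₑ + 8.1·10.7.
Cₑ = (356.3 − 86.67) / 0.3 = 898.9 mg/L.

899 mg/L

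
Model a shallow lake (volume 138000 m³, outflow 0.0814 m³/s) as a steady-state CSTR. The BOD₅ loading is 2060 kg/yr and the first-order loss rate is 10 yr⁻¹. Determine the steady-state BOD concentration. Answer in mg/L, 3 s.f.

0.522 mg/L

Outflow Q = 0.0814 m³/s × 3.156e+07 s/yr = 2.569e+06 m³/yr.
Steady-state CSTR mass balance: W = Q·C + k·V·C, so C = W/(Q + kV).
Q + kV = 2.569e+06 + 10·138000 = 3.949e+06 m³/yr.
C = 2060/3.949e+06 = 0.0005217 kg/m³ = 0.5217 mg/L.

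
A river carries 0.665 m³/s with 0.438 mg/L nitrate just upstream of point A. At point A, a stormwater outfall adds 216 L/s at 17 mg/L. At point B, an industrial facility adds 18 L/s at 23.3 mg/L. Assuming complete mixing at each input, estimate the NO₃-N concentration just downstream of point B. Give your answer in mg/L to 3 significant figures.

4.88 mg/L

216 L/s = 0.216 m³/s.
After input A: C = (0.665·0.438 + 0.216·17) / 0.881 = 4.499 mg/L.
18 L/s = 0.018 m³/s.
After input B: C = (0.881·4.499 + 0.018·23.3) / 0.899 = 4.875 mg/L.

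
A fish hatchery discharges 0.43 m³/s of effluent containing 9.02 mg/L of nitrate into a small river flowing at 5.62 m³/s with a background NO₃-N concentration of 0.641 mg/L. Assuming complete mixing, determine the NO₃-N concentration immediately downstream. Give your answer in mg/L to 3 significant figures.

Flow-weighted mixing gives C = (0.43·9.02 + 5.62·0.641) / (0.43 + 5.62) = 7.481/6.05 = 1.237 mg/L.

1.24 mg/L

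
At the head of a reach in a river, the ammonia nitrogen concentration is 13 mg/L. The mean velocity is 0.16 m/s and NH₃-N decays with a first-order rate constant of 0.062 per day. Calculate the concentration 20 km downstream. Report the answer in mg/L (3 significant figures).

11.9 mg/L

Travel time t = 20 km / 0.16 m/s = 2e+04/0.16 = 1.25e+05 s = 1.447 d.
First-order decay: C = 13·exp(−0.062·1.447) = 13·0.9142 = 11.88 mg/L.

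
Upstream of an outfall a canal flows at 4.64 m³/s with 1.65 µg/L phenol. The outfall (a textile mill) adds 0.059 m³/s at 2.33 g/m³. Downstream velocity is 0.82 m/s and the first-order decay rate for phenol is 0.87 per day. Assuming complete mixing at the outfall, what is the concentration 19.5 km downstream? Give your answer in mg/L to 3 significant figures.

1.65 µg/L = 0.00165 mg/L.
After complete mixing, C₀ = (0.059·2.33 + 4.64·0.00165) / 4.699 = 0.03088 mg/L.
Travel time t = 1.95e+04 m / 0.82 m/s = 2.378e+04 s = 0.2752 d.
C = 0.03088·exp(−0.87·0.2752) = 0.03088·0.7871 = 0.02431 mg/L.

0.0243 mg/L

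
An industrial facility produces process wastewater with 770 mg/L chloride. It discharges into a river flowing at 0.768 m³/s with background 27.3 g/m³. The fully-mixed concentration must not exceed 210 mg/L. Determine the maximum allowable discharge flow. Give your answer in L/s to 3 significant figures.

Mass balance at complete mixing: C_std·(Q_w + Q_r) = Q_w·C_e + Q_r·C_b.
Rearranging, Q_w = Q_r·(C_std − C_b)/(C_e − C_std) = 0.768·(210 − 27.3) / (770 − 210) = 0.2506 m³/s.
= 250.6 L/s.

251 L/s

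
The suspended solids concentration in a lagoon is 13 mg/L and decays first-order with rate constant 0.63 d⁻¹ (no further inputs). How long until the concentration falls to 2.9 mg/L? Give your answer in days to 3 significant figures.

2.38 d

t = ln(C₀/C)/k = ln(13/2.9)/0.63 = 1.5/0.63 = 2.381 d.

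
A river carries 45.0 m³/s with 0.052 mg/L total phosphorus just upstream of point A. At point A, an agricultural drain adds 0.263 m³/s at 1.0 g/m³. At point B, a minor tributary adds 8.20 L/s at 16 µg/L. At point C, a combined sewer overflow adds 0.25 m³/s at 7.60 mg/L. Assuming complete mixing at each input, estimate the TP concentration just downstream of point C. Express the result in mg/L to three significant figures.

0.0989 mg/L

After input A: C = (45·0.052 + 0.263·1) / 45.26 = 0.05751 mg/L.
8.20 L/s = 0.0082 m³/s.
16 µg/L = 0.016 mg/L.
After input B: C = (45.26·0.05751 + 0.0082·0.016) / 45.27 = 0.0575 mg/L.
After input C: C = (45.27·0.0575 + 0.25·7.6) / 45.52 = 0.09892 mg/L.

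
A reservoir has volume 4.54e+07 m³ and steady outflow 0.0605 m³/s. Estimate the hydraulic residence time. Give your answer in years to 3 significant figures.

Q = 0.0605 m³/s × 3.156e+07 s/yr = 1.909e+06 m³/yr.
Hydraulic residence time τ = V/Q = 4.54e+07/1.909e+06 = 23.78 yr.

23.8 yr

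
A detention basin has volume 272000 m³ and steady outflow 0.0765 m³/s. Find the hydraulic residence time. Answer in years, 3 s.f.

0.113 yr

Q = 0.0765 m³/s × 3.156e+07 s/yr = 2.414e+06 m³/yr.
Hydraulic residence time τ = V/Q = 272000/2.414e+06 = 0.1127 yr.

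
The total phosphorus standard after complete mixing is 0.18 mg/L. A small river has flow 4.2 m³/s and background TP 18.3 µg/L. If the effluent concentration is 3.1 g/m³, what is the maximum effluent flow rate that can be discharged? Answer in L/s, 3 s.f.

18.3 µg/L = 0.0183 mg/L.
Mass balance at complete mixing: C_std·(Q_w + Q_r) = Q_w·C_e + Q_r·C_b.
Rearranging, Q_w = Q_r·(C_std − C_b)/(C_e − C_std) = 4.2·(0.18 − 0.0183) / (3.1 − 0.18) = 0.2326 m³/s.
= 232.6 L/s.

233 L/s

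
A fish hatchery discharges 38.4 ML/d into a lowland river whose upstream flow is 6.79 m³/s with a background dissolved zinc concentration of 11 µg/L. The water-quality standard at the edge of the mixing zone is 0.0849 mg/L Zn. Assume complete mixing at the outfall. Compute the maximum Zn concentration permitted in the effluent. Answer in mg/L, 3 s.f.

38.4 ML/d = 0.4444 m³/s.
11 µg/L = 0.011 mg/L.
Mass balance: 0.0849·7.234 = 0.4444·Cₑ + 6.79·0.011.
Cₑ = (0.6142 − 0.07469) / 0.4444 = 1.214 mg/L.

1.21 mg/L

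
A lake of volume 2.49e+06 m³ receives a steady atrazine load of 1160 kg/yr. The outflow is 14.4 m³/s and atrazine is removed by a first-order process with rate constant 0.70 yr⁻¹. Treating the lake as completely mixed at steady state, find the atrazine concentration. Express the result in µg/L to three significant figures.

Outflow Q = 14.4 m³/s × 3.156e+07 s/yr = 4.544e+08 m³/yr.
Steady-state CSTR mass balance: W = Q·C + k·V·C, so C = W/(Q + kV).
Q + kV = 4.544e+08 + 0.70·2.49e+06 = 4.562e+08 m³/yr.
C = 1160/4.562e+08 = 2.543e-06 kg/m³ = 0.002543 mg/L = 2.543 µg/L.

2.54 µg/L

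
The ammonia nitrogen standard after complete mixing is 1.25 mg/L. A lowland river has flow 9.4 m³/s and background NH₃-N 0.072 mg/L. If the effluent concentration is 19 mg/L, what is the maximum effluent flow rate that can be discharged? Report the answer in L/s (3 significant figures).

Mass balance at complete mixing: C_std·(Q_w + Q_r) = Q_w·C_e + Q_r·C_b.
Rearranging, Q_w = Q_r·(C_std − C_b)/(C_e − C_std) = 9.4·(1.25 − 0.072) / (19 − 1.25) = 0.6238 m³/s.
= 623.8 L/s.

624 L/s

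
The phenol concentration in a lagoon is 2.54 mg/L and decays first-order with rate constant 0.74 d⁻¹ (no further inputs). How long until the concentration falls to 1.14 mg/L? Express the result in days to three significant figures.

t = ln(C₀/C)/k = ln(2.54/1.14)/0.74 = 0.8011/0.74 = 1.083 d.

1.08 d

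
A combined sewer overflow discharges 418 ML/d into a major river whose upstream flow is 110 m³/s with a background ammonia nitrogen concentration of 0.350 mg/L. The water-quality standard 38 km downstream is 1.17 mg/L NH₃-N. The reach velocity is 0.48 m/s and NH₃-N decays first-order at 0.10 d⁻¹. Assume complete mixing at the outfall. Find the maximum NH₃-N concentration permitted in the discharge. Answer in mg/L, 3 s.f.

22.5 mg/L

418 ML/d = 4.838 m³/s.
Travel time to the compliance point: t = 3.8e+04/0.48 = 7.917e+04 s = 0.9163 d; decay factor exp(−0.10·0.9163) = 0.9124.
So the concentration just after mixing may be at most 1.17/0.9124 = 1.282 mg/L.
Mass balance: 1.282·114.8 = 4.838·Cₑ + 110·0.35.
Cₑ = (147.3 − 38.5) / 4.838 = 22.48 mg/L.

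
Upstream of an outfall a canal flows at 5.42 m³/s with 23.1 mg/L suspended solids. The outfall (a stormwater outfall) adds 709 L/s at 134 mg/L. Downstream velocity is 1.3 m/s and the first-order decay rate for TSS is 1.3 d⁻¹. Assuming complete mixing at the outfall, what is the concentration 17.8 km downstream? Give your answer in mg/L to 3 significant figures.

709 L/s = 0.709 m³/s.
After complete mixing, C₀ = (0.709·134 + 5.42·23.1) / 6.129 = 35.93 mg/L.
Travel time t = 1.78e+04 m / 1.3 m/s = 1.369e+04 s = 0.1585 d.
C = 35.93·exp(−1.3·0.1585) = 35.93·0.8138 = 29.24 mg/L.

29.2 mg/L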